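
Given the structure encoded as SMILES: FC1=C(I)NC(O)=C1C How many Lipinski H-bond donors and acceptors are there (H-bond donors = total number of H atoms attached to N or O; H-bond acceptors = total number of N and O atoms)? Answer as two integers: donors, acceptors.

Donors: find every N or O and count the H atoms it carries.
  atom 5 (N): bond orders sum to 2 → 1 H
  atom 7 (O): bond orders sum to 1 → 1 H
Lipinski HBD = 2.
Acceptors: N atoms = 1, O atoms = 1 → HBA = 2.

2, 2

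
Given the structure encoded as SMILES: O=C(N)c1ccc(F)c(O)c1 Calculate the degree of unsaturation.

Molecular formula: C7H6FNO2.
DoU = (2C + 2 + N − H − X) / 2, where X is the halogen count and O/S are ignored.
    = (2·7 + 2 + 1 − 6 − 1) / 2 = 10 / 2 = 5.

5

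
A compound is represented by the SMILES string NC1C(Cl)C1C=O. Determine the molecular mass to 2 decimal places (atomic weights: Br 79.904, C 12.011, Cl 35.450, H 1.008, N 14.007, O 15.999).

First, the molecular formula is C4H6ClNO (counting implicit H from valence).
  C: 4 × 12.011 = 48.044
  Cl: 1 × 35.450 = 35.450
  H: 6 × 1.008 = 6.048
  N: 1 × 14.007 = 14.007
  O: 1 × 15.999 = 15.999
Sum: 4×12.011 + 1×35.450 + 6×1.008 + 1×14.007 + 1×15.999 = 119.548 → 119.55 g/mol.

119.55 g/mol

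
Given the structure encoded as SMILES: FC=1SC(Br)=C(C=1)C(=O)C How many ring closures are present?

In SMILES, each pair of matching ring-closure digits denotes one ring-closing bond; the number of such bonds equals the number of independent rings.
Ring-closure bonds here: 1.

1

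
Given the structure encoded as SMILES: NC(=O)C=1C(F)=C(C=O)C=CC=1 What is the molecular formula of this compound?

Walk through each heavy atom and fill implicit hydrogens from standard valence (C 4, N 3, O 2, S 2, halogen 1):
  atom 1: N, bond orders sum to 1 (valence 3) → 2 H
  atom 2: C, bond orders sum to 4 (valence 4) → 0 H
  atom 3: O, bond orders sum to 2 (valence 2) → 0 H
  atom 4: C, bond orders sum to 4 (valence 4) → 0 H
  atom 5: C, bond orders sum to 4 (valence 4) → 0 H
  atom 6: F (halogen, monovalent) → 0 H
  atom 7: C, bond orders sum to 4 (valence 4) → 0 H
  atom 8: C, bond orders sum to 3 (valence 4) → 1 H
  atom 9: O, bond orders sum to 2 (valence 2) → 0 H
  atom 10: C, bond orders sum to 3 (valence 4) → 1 H
  atom 11: C, bond orders sum to 3 (valence 4) → 1 H
  atom 12: C, bond orders sum to 3 (valence 4) → 1 H
Totals → C:8, H:6, F:1, N:1, O:2.

C8H6FNO2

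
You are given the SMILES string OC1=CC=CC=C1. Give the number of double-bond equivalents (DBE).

Degree of unsaturation = (number of rings) + (number of π bonds).
Ring closures in the SMILES: 1.
π bonds: 3 double bonds (each 1 DoU) → 3 DoU from unsaturation.
Total DoU = 1 + 3 = 4.

4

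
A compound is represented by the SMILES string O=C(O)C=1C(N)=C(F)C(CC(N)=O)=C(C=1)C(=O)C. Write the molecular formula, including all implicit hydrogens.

Walk through each heavy atom and fill implicit hydrogens from standard valence (C 4, N 3, O 2, S 2, halogen 1):
  atom 1: O, bond orders sum to 2 (valence 2) → 0 H
  atom 2: C, bond orders sum to 4 (valence 4) → 0 H
  atom 3: O, bond orders sum to 1 (valence 2) → 1 H
  atom 4: C, bond orders sum to 4 (valence 4) → 0 H
  atom 5: C, bond orders sum to 4 (valence 4) → 0 H
  atom 6: N, bond orders sum to 1 (valence 3) → 2 H
  atom 7: C, bond orders sum to 4 (valence 4) → 0 H
  atom 8: F (halogen, monovalent) → 0 H
  atom 9: C, bond orders sum to 4 (valence 4) → 0 H
  atom 10: C, bond orders sum to 2 (valence 4) → 2 H
  atom 11: C, bond orders sum to 4 (valence 4) → 0 H
  atom 12: N, bond orders sum to 1 (valence 3) → 2 H
  atom 13: O, bond orders sum to 2 (valence 2) → 0 H
  atom 14: C, bond orders sum to 4 (valence 4) → 0 H
  atom 15: C, bond orders sum to 3 (valence 4) → 1 H
  atom 16: C, bond orders sum to 4 (valence 4) → 0 H
  atom 17: O, bond orders sum to 2 (valence 2) → 0 H
  atom 18: C, bond orders sum to 1 (valence 4) → 3 H
Totals → C:11, H:11, F:1, N:2, O:4.

C11H11FN2O4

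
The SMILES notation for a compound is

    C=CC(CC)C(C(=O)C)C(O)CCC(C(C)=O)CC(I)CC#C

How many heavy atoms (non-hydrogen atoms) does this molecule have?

Every atom symbol written in the SMILES (organic subset) is one heavy atom; implicit H are not written.
Heavy atoms by element → C:19, I:1, O:3.
Total: 23.

23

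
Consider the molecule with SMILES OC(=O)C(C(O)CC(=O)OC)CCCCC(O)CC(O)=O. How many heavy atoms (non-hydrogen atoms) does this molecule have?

Every atom symbol written in the SMILES (organic subset) is one heavy atom; implicit H are not written.
Heavy atoms by element → C:13, O:8.
Total: 21.

21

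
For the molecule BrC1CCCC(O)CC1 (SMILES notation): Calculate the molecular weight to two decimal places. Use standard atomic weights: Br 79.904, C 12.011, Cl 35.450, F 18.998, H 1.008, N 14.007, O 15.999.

First, the molecular formula is C7H13BrO (counting implicit H from valence).
  Br: 1 × 79.904 = 79.904
  C: 7 × 12.011 = 84.077
  H: 13 × 1.008 = 13.104
  O: 1 × 15.999 = 15.999
Sum: 1×79.904 + 7×12.011 + 13×1.008 + 1×15.999 = 193.084 → 193.08 g/mol.

193.08 g/mol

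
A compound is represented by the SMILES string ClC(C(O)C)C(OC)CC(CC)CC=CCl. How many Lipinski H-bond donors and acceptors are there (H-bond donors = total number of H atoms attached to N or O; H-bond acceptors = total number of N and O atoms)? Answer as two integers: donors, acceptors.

Donors: find every N or O and count the H atoms it carries.
  atom 4 (O): bond orders sum to 1 → 1 H
  atom 7 (O): bond orders sum to 2 → 0 H
Lipinski HBD = 1.
Acceptors: N atoms = 0, O atoms = 2 → HBA = 2.

1, 2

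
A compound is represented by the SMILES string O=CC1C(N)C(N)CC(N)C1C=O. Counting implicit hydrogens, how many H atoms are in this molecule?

15

Walk through each heavy atom and fill implicit hydrogens from standard valence (C 4, N 3, O 2, S 2, halogen 1):
  atom 1: O, bond orders sum to 2 (valence 2) → 0 H
  atom 2: C, bond orders sum to 3 (valence 4) → 1 H
  atom 3: C, bond orders sum to 3 (valence 4) → 1 H
  atom 4: C, bond orders sum to 3 (valence 4) → 1 H
  atom 5: N, bond orders sum to 1 (valence 3) → 2 H
  atom 6: C, bond orders sum to 3 (valence 4) → 1 H
  atom 7: N, bond orders sum to 1 (valence 3) → 2 H
  atom 8: C, bond orders sum to 2 (valence 4) → 2 H
  atom 9: C, bond orders sum to 3 (valence 4) → 1 H
  atom 10: N, bond orders sum to 1 (valence 3) → 2 H
  atom 11: C, bond orders sum to 3 (valence 4) → 1 H
  atom 12: C, bond orders sum to 3 (valence 4) → 1 H
  atom 13: O, bond orders sum to 2 (valence 2) → 0 H
Total hydrogens: 15.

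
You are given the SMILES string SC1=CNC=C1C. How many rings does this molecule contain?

1

In SMILES, each pair of matching ring-closure digits denotes one ring-closing bond; the number of such bonds equals the number of independent rings.
Ring-closure bonds here: 1.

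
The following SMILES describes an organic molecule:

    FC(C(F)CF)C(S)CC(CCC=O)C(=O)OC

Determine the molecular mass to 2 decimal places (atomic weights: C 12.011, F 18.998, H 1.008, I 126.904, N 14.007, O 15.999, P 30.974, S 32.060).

286.31 g/mol

First, the molecular formula is C11H17F3O3S (counting implicit H from valence).
  C: 11 × 12.011 = 132.121
  F: 3 × 18.998 = 56.994
  H: 17 × 1.008 = 17.136
  O: 3 × 15.999 = 47.997
  S: 1 × 32.060 = 32.060
Sum: 11×12.011 + 3×18.998 + 17×1.008 + 3×15.999 + 1×32.060 = 286.308 → 286.31 g/mol.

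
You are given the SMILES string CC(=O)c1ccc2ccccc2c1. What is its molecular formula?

Walk through each heavy atom and fill implicit hydrogens from standard valence (C 4, N 3, O 2, S 2, halogen 1); for lowercase aromatic atoms, an aromatic c carries 1 H when it has two neighbours and 0 H with three, and aromatic n carries 0 H:
  atom 1: C, bond orders sum to 1 (valence 4) → 3 H
  atom 2: C, bond orders sum to 4 (valence 4) → 0 H
  atom 3: O, bond orders sum to 2 (valence 2) → 0 H
  atom 4: aromatic c, 3 neighbours → 0 H
  atom 5: aromatic c, 2 neighbours → 1 H
  atom 6: aromatic c, 2 neighbours → 1 H
  atom 7: aromatic c, 3 neighbours → 0 H
  atom 8: aromatic c, 2 neighbours → 1 H
  atom 9: aromatic c, 2 neighbours → 1 H
  atom 10: aromatic c, 2 neighbours → 1 H
  atom 11: aromatic c, 2 neighbours → 1 H
  atom 12: aromatic c, 3 neighbours → 0 H
  atom 13: aromatic c, 2 neighbours → 1 H
Totals → C:12, H:10, O:1.

C12H10O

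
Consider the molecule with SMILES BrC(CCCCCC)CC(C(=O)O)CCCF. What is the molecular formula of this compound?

Walk through each heavy atom and fill implicit hydrogens from standard valence (C 4, N 3, O 2, S 2, halogen 1):
  atom 1: Br (halogen, monovalent) → 0 H
  atom 2: C, bond orders sum to 3 (valence 4) → 1 H
  atom 3: C, bond orders sum to 2 (valence 4) → 2 H
  atom 4: C, bond orders sum to 2 (valence 4) → 2 H
  atom 5: C, bond orders sum to 2 (valence 4) → 2 H
  atom 6: C, bond orders sum to 2 (valence 4) → 2 H
  atom 7: C, bond orders sum to 2 (valence 4) → 2 H
  atom 8: C, bond orders sum to 1 (valence 4) → 3 H
  atom 9: C, bond orders sum to 2 (valence 4) → 2 H
  atom 10: C, bond orders sum to 3 (valence 4) → 1 H
  atom 11: C, bond orders sum to 4 (valence 4) → 0 H
  atom 12: O, bond orders sum to 2 (valence 2) → 0 H
  atom 13: O, bond orders sum to 1 (valence 2) → 1 H
  atom 14: C, bond orders sum to 2 (valence 4) → 2 H
  atom 15: C, bond orders sum to 2 (valence 4) → 2 H
  atom 16: C, bond orders sum to 2 (valence 4) → 2 H
  atom 17: F (halogen, monovalent) → 0 H
Totals → C:13, H:24, Br:1, F:1, O:2.

C13H24BrFO2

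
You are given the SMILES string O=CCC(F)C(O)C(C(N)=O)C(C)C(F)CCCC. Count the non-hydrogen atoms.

Every atom symbol written in the SMILES (organic subset) is one heavy atom; implicit H are not written.
Heavy atoms by element → C:13, F:2, N:1, O:3.
Total: 19.

19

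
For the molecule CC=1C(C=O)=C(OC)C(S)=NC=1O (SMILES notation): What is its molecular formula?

C8H9NO3S

Walk through each heavy atom and fill implicit hydrogens from standard valence (C 4, N 3, O 2, S 2, halogen 1):
  atom 1: C, bond orders sum to 1 (valence 4) → 3 H
  atom 2: C, bond orders sum to 4 (valence 4) → 0 H
  atom 3: C, bond orders sum to 4 (valence 4) → 0 H
  atom 4: C, bond orders sum to 3 (valence 4) → 1 H
  atom 5: O, bond orders sum to 2 (valence 2) → 0 H
  atom 6: C, bond orders sum to 4 (valence 4) → 0 H
  atom 7: O, bond orders sum to 2 (valence 2) → 0 H
  atom 8: C, bond orders sum to 1 (valence 4) → 3 H
  atom 9: C, bond orders sum to 4 (valence 4) → 0 H
  atom 10: S, bond orders sum to 1 (valence 2) → 1 H
  atom 11: N, bond orders sum to 3 (valence 3) → 0 H
  atom 12: C, bond orders sum to 4 (valence 4) → 0 H
  atom 13: O, bond orders sum to 1 (valence 2) → 1 H
Totals → C:8, H:9, N:1, O:3, S:1.
In Hill order: C8H9NO3S.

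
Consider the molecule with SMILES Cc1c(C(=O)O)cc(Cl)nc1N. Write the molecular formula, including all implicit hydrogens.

C7H7ClN2O2

Walk through each heavy atom and fill implicit hydrogens from standard valence (C 4, N 3, O 2, S 2, halogen 1); for lowercase aromatic atoms, an aromatic c carries 1 H when it has two neighbours and 0 H with three, and aromatic n carries 0 H:
  atom 1: C, bond orders sum to 1 (valence 4) → 3 H
  atom 2: aromatic c, 3 neighbours → 0 H
  atom 3: aromatic c, 3 neighbours → 0 H
  atom 4: C, bond orders sum to 4 (valence 4) → 0 H
  atom 5: O, bond orders sum to 2 (valence 2) → 0 H
  atom 6: O, bond orders sum to 1 (valence 2) → 1 H
  atom 7: aromatic c, 2 neighbours → 1 H
  atom 8: aromatic c, 3 neighbours → 0 H
  atom 9: Cl (halogen, monovalent) → 0 H
  atom 10: aromatic n, 2 neighbours → 0 H
  atom 11: aromatic c, 3 neighbours → 0 H
  atom 12: N, bond orders sum to 1 (valence 3) → 2 H
Totals → C:7, H:7, Cl:1, N:2, O:2.
In Hill order: C7H7ClN2O2.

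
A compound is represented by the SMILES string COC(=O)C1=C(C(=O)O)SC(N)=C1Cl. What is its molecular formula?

Walk through each heavy atom and fill implicit hydrogens from standard valence (C 4, N 3, O 2, S 2, halogen 1):
  atom 1: C, bond orders sum to 1 (valence 4) → 3 H
  atom 2: O, bond orders sum to 2 (valence 2) → 0 H
  atom 3: C, bond orders sum to 4 (valence 4) → 0 H
  atom 4: O, bond orders sum to 2 (valence 2) → 0 H
  atom 5: C, bond orders sum to 4 (valence 4) → 0 H
  atom 6: C, bond orders sum to 4 (valence 4) → 0 H
  atom 7: C, bond orders sum to 4 (valence 4) → 0 H
  atom 8: O, bond orders sum to 2 (valence 2) → 0 H
  atom 9: O, bond orders sum to 1 (valence 2) → 1 H
  atom 10: S, bond orders sum to 2 (valence 2) → 0 H
  atom 11: C, bond orders sum to 4 (valence 4) → 0 H
  atom 12: N, bond orders sum to 1 (valence 3) → 2 H
  atom 13: C, bond orders sum to 4 (valence 4) → 0 H
  atom 14: Cl (halogen, monovalent) → 0 H
Totals → C:7, H:6, Cl:1, N:1, O:4, S:1.
In Hill order: C7H6ClNO4S.

C7H6ClNO4S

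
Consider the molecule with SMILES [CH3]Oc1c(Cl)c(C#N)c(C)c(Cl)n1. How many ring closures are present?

In SMILES, each pair of matching ring-closure digits denotes one ring-closing bond; the number of such bonds equals the number of independent rings.
Ring-closure bonds here: 1.

1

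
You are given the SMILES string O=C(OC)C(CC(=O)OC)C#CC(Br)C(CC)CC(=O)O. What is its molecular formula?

C14H19BrO6

Walk through each heavy atom and fill implicit hydrogens from standard valence (C 4, N 3, O 2, S 2, halogen 1):
  atom 1: O, bond orders sum to 2 (valence 2) → 0 H
  atom 2: C, bond orders sum to 4 (valence 4) → 0 H
  atom 3: O, bond orders sum to 2 (valence 2) → 0 H
  atom 4: C, bond orders sum to 1 (valence 4) → 3 H
  atom 5: C, bond orders sum to 3 (valence 4) → 1 H
  atom 6: C, bond orders sum to 2 (valence 4) → 2 H
  atom 7: C, bond orders sum to 4 (valence 4) → 0 H
  atom 8: O, bond orders sum to 2 (valence 2) → 0 H
  atom 9: O, bond orders sum to 2 (valence 2) → 0 H
  atom 10: C, bond orders sum to 1 (valence 4) → 3 H
  atom 11: C, bond orders sum to 4 (valence 4) → 0 H
  atom 12: C, bond orders sum to 4 (valence 4) → 0 H
  atom 13: C, bond orders sum to 3 (valence 4) → 1 H
  atom 14: Br (halogen, monovalent) → 0 H
  atom 15: C, bond orders sum to 3 (valence 4) → 1 H
  atom 16: C, bond orders sum to 2 (valence 4) → 2 H
  atom 17: C, bond orders sum to 1 (valence 4) → 3 H
  atom 18: C, bond orders sum to 2 (valence 4) → 2 H
  atom 19: C, bond orders sum to 4 (valence 4) → 0 H
  atom 20: O, bond orders sum to 2 (valence 2) → 0 H
  atom 21: O, bond orders sum to 1 (valence 2) → 1 H
Totals → C:14, H:19, Br:1, O:6.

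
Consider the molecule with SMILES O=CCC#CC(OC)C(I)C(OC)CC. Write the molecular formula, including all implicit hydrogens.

C11H17IO3

Walk through each heavy atom and fill implicit hydrogens from standard valence (C 4, N 3, O 2, S 2, halogen 1):
  atom 1: O, bond orders sum to 2 (valence 2) → 0 H
  atom 2: C, bond orders sum to 3 (valence 4) → 1 H
  atom 3: C, bond orders sum to 2 (valence 4) → 2 H
  atom 4: C, bond orders sum to 4 (valence 4) → 0 H
  atom 5: C, bond orders sum to 4 (valence 4) → 0 H
  atom 6: C, bond orders sum to 3 (valence 4) → 1 H
  atom 7: O, bond orders sum to 2 (valence 2) → 0 H
  atom 8: C, bond orders sum to 1 (valence 4) → 3 H
  atom 9: C, bond orders sum to 3 (valence 4) → 1 H
  atom 10: I (halogen, monovalent) → 0 H
  atom 11: C, bond orders sum to 3 (valence 4) → 1 H
  atom 12: O, bond orders sum to 2 (valence 2) → 0 H
  atom 13: C, bond orders sum to 1 (valence 4) → 3 H
  atom 14: C, bond orders sum to 2 (valence 4) → 2 H
  atom 15: C, bond orders sum to 1 (valence 4) → 3 H
Totals → C:11, H:17, I:1, O:3.
In Hill order: C11H17IO3.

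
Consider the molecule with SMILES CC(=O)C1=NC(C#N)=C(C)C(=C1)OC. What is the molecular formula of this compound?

Walk through each heavy atom and fill implicit hydrogens from standard valence (C 4, N 3, O 2, S 2, halogen 1):
  atom 1: C, bond orders sum to 1 (valence 4) → 3 H
  atom 2: C, bond orders sum to 4 (valence 4) → 0 H
  atom 3: O, bond orders sum to 2 (valence 2) → 0 H
  atom 4: C, bond orders sum to 4 (valence 4) → 0 H
  atom 5: N, bond orders sum to 3 (valence 3) → 0 H
  atom 6: C, bond orders sum to 4 (valence 4) → 0 H
  atom 7: C, bond orders sum to 4 (valence 4) → 0 H
  atom 8: N, bond orders sum to 3 (valence 3) → 0 H
  atom 9: C, bond orders sum to 4 (valence 4) → 0 H
  atom 10: C, bond orders sum to 1 (valence 4) → 3 H
  atom 11: C, bond orders sum to 4 (valence 4) → 0 H
  atom 12: C, bond orders sum to 3 (valence 4) → 1 H
  atom 13: O, bond orders sum to 2 (valence 2) → 0 H
  atom 14: C, bond orders sum to 1 (valence 4) → 3 H
Totals → C:10, H:10, N:2, O:2.

C10H10N2O2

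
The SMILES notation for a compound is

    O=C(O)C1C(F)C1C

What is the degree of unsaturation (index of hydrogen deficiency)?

2

Degree of unsaturation = (number of rings) + (number of π bonds).
Ring closures in the SMILES: 1.
π bonds: 1 double bond (each 1 DoU) → 1 DoU from unsaturation.
Total DoU = 1 + 1 = 2.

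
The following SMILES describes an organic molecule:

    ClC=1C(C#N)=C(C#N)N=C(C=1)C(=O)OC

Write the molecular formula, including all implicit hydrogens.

C9H4ClN3O2

Walk through each heavy atom and fill implicit hydrogens from standard valence (C 4, N 3, O 2, S 2, halogen 1):
  atom 1: Cl (halogen, monovalent) → 0 H
  atom 2: C, bond orders sum to 4 (valence 4) → 0 H
  atom 3: C, bond orders sum to 4 (valence 4) → 0 H
  atom 4: C, bond orders sum to 4 (valence 4) → 0 H
  atom 5: N, bond orders sum to 3 (valence 3) → 0 H
  atom 6: C, bond orders sum to 4 (valence 4) → 0 H
  atom 7: C, bond orders sum to 4 (valence 4) → 0 H
  atom 8: N, bond orders sum to 3 (valence 3) → 0 H
  atom 9: N, bond orders sum to 3 (valence 3) → 0 H
  atom 10: C, bond orders sum to 4 (valence 4) → 0 H
  atom 11: C, bond orders sum to 3 (valence 4) → 1 H
  atom 12: C, bond orders sum to 4 (valence 4) → 0 H
  atom 13: O, bond orders sum to 2 (valence 2) → 0 H
  atom 14: O, bond orders sum to 2 (valence 2) → 0 H
  atom 15: C, bond orders sum to 1 (valence 4) → 3 H
Totals → C:9, H:4, Cl:1, N:3, O:2.
In Hill order: C9H4ClN3O2.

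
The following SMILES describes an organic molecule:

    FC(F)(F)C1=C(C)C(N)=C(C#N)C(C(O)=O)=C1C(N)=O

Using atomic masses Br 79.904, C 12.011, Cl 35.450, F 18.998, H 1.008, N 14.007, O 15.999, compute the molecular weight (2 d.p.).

First, the molecular formula is C11H8F3N3O3 (counting implicit H from valence).
  C: 11 × 12.011 = 132.121
  F: 3 × 18.998 = 56.994
  H: 8 × 1.008 = 8.064
  N: 3 × 14.007 = 42.021
  O: 3 × 15.999 = 47.997
Sum: 11×12.011 + 3×18.998 + 8×1.008 + 3×14.007 + 3×15.999 = 287.197 → 287.20 g/mol.

287.20 g/mol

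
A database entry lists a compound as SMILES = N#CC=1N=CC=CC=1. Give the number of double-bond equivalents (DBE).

Degree of unsaturation = (number of rings) + (number of π bonds).
Ring closures in the SMILES: 1.
π bonds: 3 double bonds (each 1 DoU), 1 triple bond (each 2 DoU) → 5 DoU from unsaturation.
Total DoU = 1 + 5 = 6.

6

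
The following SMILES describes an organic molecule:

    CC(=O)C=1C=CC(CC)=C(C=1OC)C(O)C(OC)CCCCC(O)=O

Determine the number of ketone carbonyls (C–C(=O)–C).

The ketone motif appears at heavy-atom position 2 in the SMILES.
Other groups present: 1 carboxylic acid, 2 ether, 1 hydroxyl.
Ketone count: 1.

1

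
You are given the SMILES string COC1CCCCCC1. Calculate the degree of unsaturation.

Molecular formula: C8H16O.
DoU = (2C + 2 + N − H − X) / 2, where X is the halogen count and O/S are ignored.
    = (2·8 + 2 + 0 − 16 − 0) / 2 = 2 / 2 = 1.

1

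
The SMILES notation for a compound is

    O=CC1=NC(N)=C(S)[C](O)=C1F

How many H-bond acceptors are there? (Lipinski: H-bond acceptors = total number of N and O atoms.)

4

N atoms: 2; O atoms: 2.
Lipinski HBA = 2 + 2 = 4.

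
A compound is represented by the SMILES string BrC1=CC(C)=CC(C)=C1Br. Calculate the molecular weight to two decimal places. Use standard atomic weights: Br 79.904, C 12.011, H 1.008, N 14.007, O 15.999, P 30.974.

First, the molecular formula is C8H8Br2 (counting implicit H from valence).
  Br: 2 × 79.904 = 159.808
  C: 8 × 12.011 = 96.088
  H: 8 × 1.008 = 8.064
Sum: 2×79.904 + 8×12.011 + 8×1.008 = 263.960 → 263.96 g/mol.

263.96 g/mol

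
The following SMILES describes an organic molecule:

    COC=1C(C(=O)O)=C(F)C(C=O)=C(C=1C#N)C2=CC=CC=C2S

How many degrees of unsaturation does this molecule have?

Molecular formula: C16H10FNO4S.
DoU = (2C + 2 + N − H − X) / 2, where X is the halogen count and O/S are ignored.
    = (2·16 + 2 + 1 − 10 − 1) / 2 = 24 / 2 = 12.

12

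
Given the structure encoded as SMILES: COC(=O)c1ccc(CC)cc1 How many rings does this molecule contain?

1

In SMILES, each pair of matching ring-closure digits denotes one ring-closing bond; the number of such bonds equals the number of independent rings.
Ring-closure bonds here: 1.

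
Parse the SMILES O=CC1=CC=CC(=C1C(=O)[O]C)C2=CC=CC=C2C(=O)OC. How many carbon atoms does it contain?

17

Count every carbon token in the SMILES (each C, including those in ring-closure positions and inside branches).
Carbon count: 17.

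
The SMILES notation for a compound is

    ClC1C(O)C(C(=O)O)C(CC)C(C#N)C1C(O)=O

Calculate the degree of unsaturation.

Degree of unsaturation = (number of rings) + (number of π bonds).
Ring closures in the SMILES: 1.
π bonds: 2 double bonds (each 1 DoU), 1 triple bond (each 2 DoU) → 4 DoU from unsaturation.
Total DoU = 1 + 4 = 5.

5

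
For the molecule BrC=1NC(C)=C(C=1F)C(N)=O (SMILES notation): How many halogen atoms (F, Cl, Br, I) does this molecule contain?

2

Halogen atoms appear at heavy-atom positions 1, 8 (1×Br, 1×F).
Other groups present: 1 amide.
Halogen count: 2.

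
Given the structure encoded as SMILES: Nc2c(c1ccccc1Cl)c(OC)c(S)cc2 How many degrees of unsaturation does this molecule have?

8

Molecular formula: C13H12ClNOS.
DoU = (2C + 2 + N − H − X) / 2, where X is the halogen count and O/S are ignored.
    = (2·13 + 2 + 1 − 12 − 1) / 2 = 16 / 2 = 8.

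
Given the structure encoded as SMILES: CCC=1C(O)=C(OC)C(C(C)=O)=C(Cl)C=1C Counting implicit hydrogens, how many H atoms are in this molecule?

15

Walk through each heavy atom and fill implicit hydrogens from standard valence (C 4, N 3, O 2, S 2, halogen 1):
  atom 1: C, bond orders sum to 1 (valence 4) → 3 H
  atom 2: C, bond orders sum to 2 (valence 4) → 2 H
  atom 3: C, bond orders sum to 4 (valence 4) → 0 H
  atom 4: C, bond orders sum to 4 (valence 4) → 0 H
  atom 5: O, bond orders sum to 1 (valence 2) → 1 H
  atom 6: C, bond orders sum to 4 (valence 4) → 0 H
  atom 7: O, bond orders sum to 2 (valence 2) → 0 H
  atom 8: C, bond orders sum to 1 (valence 4) → 3 H
  atom 9: C, bond orders sum to 4 (valence 4) → 0 H
  atom 10: C, bond orders sum to 4 (valence 4) → 0 H
  atom 11: C, bond orders sum to 1 (valence 4) → 3 H
  atom 12: O, bond orders sum to 2 (valence 2) → 0 H
  atom 13: C, bond orders sum to 4 (valence 4) → 0 H
  atom 14: Cl (halogen, monovalent) → 0 H
  atom 15: C, bond orders sum to 4 (valence 4) → 0 H
  atom 16: C, bond orders sum to 1 (valence 4) → 3 H
Total hydrogens: 15.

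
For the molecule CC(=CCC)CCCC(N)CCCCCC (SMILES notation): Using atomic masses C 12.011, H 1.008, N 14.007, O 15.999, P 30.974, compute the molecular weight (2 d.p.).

225.42 g/mol

First, the molecular formula is C15H31N (counting implicit H from valence).
  C: 15 × 12.011 = 180.165
  H: 31 × 1.008 = 31.248
  N: 1 × 14.007 = 14.007
Sum: 15×12.011 + 31×1.008 + 1×14.007 = 225.420 → 225.42 g/mol.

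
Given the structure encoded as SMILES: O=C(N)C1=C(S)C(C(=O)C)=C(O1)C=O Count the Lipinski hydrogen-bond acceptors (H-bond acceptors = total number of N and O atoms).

5

N atoms: 1; O atoms: 4.
Lipinski HBA = 1 + 4 = 5.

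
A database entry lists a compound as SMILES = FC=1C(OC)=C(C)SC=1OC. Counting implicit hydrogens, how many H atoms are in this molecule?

Walk through each heavy atom and fill implicit hydrogens from standard valence (C 4, N 3, O 2, S 2, halogen 1):
  atom 1: F (halogen, monovalent) → 0 H
  atom 2: C, bond orders sum to 4 (valence 4) → 0 H
  atom 3: C, bond orders sum to 4 (valence 4) → 0 H
  atom 4: O, bond orders sum to 2 (valence 2) → 0 H
  atom 5: C, bond orders sum to 1 (valence 4) → 3 H
  atom 6: C, bond orders sum to 4 (valence 4) → 0 H
  atom 7: C, bond orders sum to 1 (valence 4) → 3 H
  atom 8: S, bond orders sum to 2 (valence 2) → 0 H
  atom 9: C, bond orders sum to 4 (valence 4) → 0 H
  atom 10: O, bond orders sum to 2 (valence 2) → 0 H
  atom 11: C, bond orders sum to 1 (valence 4) → 3 H
Total hydrogens: 9.

9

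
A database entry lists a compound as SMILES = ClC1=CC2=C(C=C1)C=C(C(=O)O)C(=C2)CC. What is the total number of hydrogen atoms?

11

Walk through each heavy atom and fill implicit hydrogens from standard valence (C 4, N 3, O 2, S 2, halogen 1):
  atom 1: Cl (halogen, monovalent) → 0 H
  atom 2: C, bond orders sum to 4 (valence 4) → 0 H
  atom 3: C, bond orders sum to 3 (valence 4) → 1 H
  atom 4: C, bond orders sum to 4 (valence 4) → 0 H
  atom 5: C, bond orders sum to 4 (valence 4) → 0 H
  atom 6: C, bond orders sum to 3 (valence 4) → 1 H
  atom 7: C, bond orders sum to 3 (valence 4) → 1 H
  atom 8: C, bond orders sum to 3 (valence 4) → 1 H
  atom 9: C, bond orders sum to 4 (valence 4) → 0 H
  atom 10: C, bond orders sum to 4 (valence 4) → 0 H
  atom 11: O, bond orders sum to 2 (valence 2) → 0 H
  atom 12: O, bond orders sum to 1 (valence 2) → 1 H
  atom 13: C, bond orders sum to 4 (valence 4) → 0 H
  atom 14: C, bond orders sum to 3 (valence 4) → 1 H
  atom 15: C, bond orders sum to 2 (valence 4) → 2 H
  atom 16: C, bond orders sum to 1 (valence 4) → 3 H
Total hydrogens: 11.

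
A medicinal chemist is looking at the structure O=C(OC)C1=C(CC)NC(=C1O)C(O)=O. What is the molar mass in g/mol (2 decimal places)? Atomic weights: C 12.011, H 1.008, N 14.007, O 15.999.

First, the molecular formula is C9H11NO5 (counting implicit H from valence).
  C: 9 × 12.011 = 108.099
  H: 11 × 1.008 = 11.088
  N: 1 × 14.007 = 14.007
  O: 5 × 15.999 = 79.995
Sum: 9×12.011 + 11×1.008 + 1×14.007 + 5×15.999 = 213.189 → 213.19 g/mol.

213.19 g/mol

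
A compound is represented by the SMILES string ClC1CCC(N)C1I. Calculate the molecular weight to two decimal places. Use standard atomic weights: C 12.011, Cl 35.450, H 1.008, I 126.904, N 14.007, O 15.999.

245.49 g/mol

First, the molecular formula is C5H9ClIN (counting implicit H from valence).
  C: 5 × 12.011 = 60.055
  Cl: 1 × 35.450 = 35.450
  H: 9 × 1.008 = 9.072
  I: 1 × 126.904 = 126.904
  N: 1 × 14.007 = 14.007
Sum: 5×12.011 + 1×35.450 + 9×1.008 + 1×126.904 + 1×14.007 = 245.488 → 245.49 g/mol.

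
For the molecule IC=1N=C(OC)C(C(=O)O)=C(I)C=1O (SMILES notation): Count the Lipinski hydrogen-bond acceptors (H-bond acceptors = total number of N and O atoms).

5

N atoms: 1; O atoms: 4.
Lipinski HBA = 1 + 4 = 5.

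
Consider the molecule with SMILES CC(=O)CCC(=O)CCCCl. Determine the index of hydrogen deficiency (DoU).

2

Molecular formula: C8H13ClO2.
DoU = (2C + 2 + N − H − X) / 2, where X is the halogen count and O/S are ignored.
    = (2·8 + 2 + 0 − 13 − 1) / 2 = 4 / 2 = 2.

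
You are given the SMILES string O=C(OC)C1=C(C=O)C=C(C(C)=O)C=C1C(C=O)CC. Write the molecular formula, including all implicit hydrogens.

Walk through each heavy atom and fill implicit hydrogens from standard valence (C 4, N 3, O 2, S 2, halogen 1):
  atom 1: O, bond orders sum to 2 (valence 2) → 0 H
  atom 2: C, bond orders sum to 4 (valence 4) → 0 H
  atom 3: O, bond orders sum to 2 (valence 2) → 0 H
  atom 4: C, bond orders sum to 1 (valence 4) → 3 H
  atom 5: C, bond orders sum to 4 (valence 4) → 0 H
  atom 6: C, bond orders sum to 4 (valence 4) → 0 H
  atom 7: C, bond orders sum to 3 (valence 4) → 1 H
  atom 8: O, bond orders sum to 2 (valence 2) → 0 H
  atom 9: C, bond orders sum to 3 (valence 4) → 1 H
  atom 10: C, bond orders sum to 4 (valence 4) → 0 H
  atom 11: C, bond orders sum to 4 (valence 4) → 0 H
  atom 12: C, bond orders sum to 1 (valence 4) → 3 H
  atom 13: O, bond orders sum to 2 (valence 2) → 0 H
  atom 14: C, bond orders sum to 3 (valence 4) → 1 H
  atom 15: C, bond orders sum to 4 (valence 4) → 0 H
  atom 16: C, bond orders sum to 3 (valence 4) → 1 H
  atom 17: C, bond orders sum to 3 (valence 4) → 1 H
  atom 18: O, bond orders sum to 2 (valence 2) → 0 H
  atom 19: C, bond orders sum to 2 (valence 4) → 2 H
  atom 20: C, bond orders sum to 1 (valence 4) → 3 H
Totals → C:15, H:16, O:5.

C15H16O5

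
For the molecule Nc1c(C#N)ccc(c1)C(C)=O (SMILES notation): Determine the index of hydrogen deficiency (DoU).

Molecular formula: C9H8N2O.
DoU = (2C + 2 + N − H − X) / 2, where X is the halogen count and O/S are ignored.
    = (2·9 + 2 + 2 − 8 − 0) / 2 = 14 / 2 = 7.

7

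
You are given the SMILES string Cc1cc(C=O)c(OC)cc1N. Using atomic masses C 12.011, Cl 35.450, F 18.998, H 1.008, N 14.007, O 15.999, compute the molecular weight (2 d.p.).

First, the molecular formula is C9H11NO2 (counting implicit H from valence).
  C: 9 × 12.011 = 108.099
  H: 11 × 1.008 = 11.088
  N: 1 × 14.007 = 14.007
  O: 2 × 15.999 = 31.998
Sum: 9×12.011 + 11×1.008 + 1×14.007 + 2×15.999 = 165.192 → 165.19 g/mol.

165.19 g/mol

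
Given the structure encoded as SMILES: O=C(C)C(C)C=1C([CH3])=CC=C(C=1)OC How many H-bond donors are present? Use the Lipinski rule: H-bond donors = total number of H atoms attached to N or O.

0

Donors: find every N or O and count the H atoms it carries.
  atom 1 (O): bond orders sum to 2 → 0 H
  atom 13 (O): bond orders sum to 2 → 0 H
Lipinski HBD = 0.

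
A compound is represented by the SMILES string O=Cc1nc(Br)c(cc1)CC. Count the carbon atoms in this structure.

Count every carbon token in the SMILES (each C, including those in ring-closure positions and inside branches).
Carbon count: 8.

8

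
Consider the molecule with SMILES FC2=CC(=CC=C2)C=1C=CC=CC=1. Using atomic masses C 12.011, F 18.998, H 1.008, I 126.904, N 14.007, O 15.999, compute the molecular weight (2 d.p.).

172.20 g/mol

First, the molecular formula is C12H9F (counting implicit H from valence).
  C: 12 × 12.011 = 144.132
  F: 1 × 18.998 = 18.998
  H: 9 × 1.008 = 9.072
Sum: 12×12.011 + 1×18.998 + 9×1.008 = 172.202 → 172.20 g/mol.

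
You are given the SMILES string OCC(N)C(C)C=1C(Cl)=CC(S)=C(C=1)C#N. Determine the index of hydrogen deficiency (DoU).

6

Degree of unsaturation = (number of rings) + (number of π bonds).
Ring closures in the SMILES: 1.
π bonds: 3 double bonds (each 1 DoU), 1 triple bond (each 2 DoU) → 5 DoU from unsaturation.
Total DoU = 1 + 5 = 6.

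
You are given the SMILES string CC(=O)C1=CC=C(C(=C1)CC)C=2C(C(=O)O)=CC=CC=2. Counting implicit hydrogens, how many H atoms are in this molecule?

16

Walk through each heavy atom and fill implicit hydrogens from standard valence (C 4, N 3, O 2, S 2, halogen 1):
  atom 1: C, bond orders sum to 1 (valence 4) → 3 H
  atom 2: C, bond orders sum to 4 (valence 4) → 0 H
  atom 3: O, bond orders sum to 2 (valence 2) → 0 H
  atom 4: C, bond orders sum to 4 (valence 4) → 0 H
  atom 5: C, bond orders sum to 3 (valence 4) → 1 H
  atom 6: C, bond orders sum to 3 (valence 4) → 1 H
  atom 7: C, bond orders sum to 4 (valence 4) → 0 H
  atom 8: C, bond orders sum to 4 (valence 4) → 0 H
  atom 9: C, bond orders sum to 3 (valence 4) → 1 H
  atom 10: C, bond orders sum to 2 (valence 4) → 2 H
  atom 11: C, bond orders sum to 1 (valence 4) → 3 H
  atom 12: C, bond orders sum to 4 (valence 4) → 0 H
  atom 13: C, bond orders sum to 4 (valence 4) → 0 H
  atom 14: C, bond orders sum to 4 (valence 4) → 0 H
  atom 15: O, bond orders sum to 2 (valence 2) → 0 H
  atom 16: O, bond orders sum to 1 (valence 2) → 1 H
  atom 17: C, bond orders sum to 3 (valence 4) → 1 H
  atom 18: C, bond orders sum to 3 (valence 4) → 1 H
  atom 19: C, bond orders sum to 3 (valence 4) → 1 H
  atom 20: C, bond orders sum to 3 (valence 4) → 1 H
Total hydrogens: 16.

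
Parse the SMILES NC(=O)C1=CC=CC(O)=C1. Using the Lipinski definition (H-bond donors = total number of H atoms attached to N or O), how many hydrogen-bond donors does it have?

3

Donors: find every N or O and count the H atoms it carries.
  atom 1 (N): bond orders sum to 1 → 2 H
  atom 3 (O): bond orders sum to 2 → 0 H
  atom 9 (O): bond orders sum to 1 → 1 H
Lipinski HBD = 3.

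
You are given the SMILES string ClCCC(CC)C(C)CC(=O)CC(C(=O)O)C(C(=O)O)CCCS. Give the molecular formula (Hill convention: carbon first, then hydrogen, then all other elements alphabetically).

C17H29ClO5S

Walk through each heavy atom and fill implicit hydrogens from standard valence (C 4, N 3, O 2, S 2, halogen 1):
  atom 1: Cl (halogen, monovalent) → 0 H
  atom 2: C, bond orders sum to 2 (valence 4) → 2 H
  atom 3: C, bond orders sum to 2 (valence 4) → 2 H
  atom 4: C, bond orders sum to 3 (valence 4) → 1 H
  atom 5: C, bond orders sum to 2 (valence 4) → 2 H
  atom 6: C, bond orders sum to 1 (valence 4) → 3 H
  atom 7: C, bond orders sum to 3 (valence 4) → 1 H
  atom 8: C, bond orders sum to 1 (valence 4) → 3 H
  atom 9: C, bond orders sum to 2 (valence 4) → 2 H
  atom 10: C, bond orders sum to 4 (valence 4) → 0 H
  atom 11: O, bond orders sum to 2 (valence 2) → 0 H
  atom 12: C, bond orders sum to 2 (valence 4) → 2 H
  atom 13: C, bond orders sum to 3 (valence 4) → 1 H
  atom 14: C, bond orders sum to 4 (valence 4) → 0 H
  atom 15: O, bond orders sum to 2 (valence 2) → 0 H
  atom 16: O, bond orders sum to 1 (valence 2) → 1 H
  atom 17: C, bond orders sum to 3 (valence 4) → 1 H
  atom 18: C, bond orders sum to 4 (valence 4) → 0 H
  atom 19: O, bond orders sum to 2 (valence 2) → 0 H
  atom 20: O, bond orders sum to 1 (valence 2) → 1 H
  atom 21: C, bond orders sum to 2 (valence 4) → 2 H
  atom 22: C, bond orders sum to 2 (valence 4) → 2 H
  atom 23: C, bond orders sum to 2 (valence 4) → 2 H
  atom 24: S, bond orders sum to 1 (valence 2) → 1 H
Totals → C:17, H:29, Cl:1, O:5, S:1.
In Hill order: C17H29ClO5S.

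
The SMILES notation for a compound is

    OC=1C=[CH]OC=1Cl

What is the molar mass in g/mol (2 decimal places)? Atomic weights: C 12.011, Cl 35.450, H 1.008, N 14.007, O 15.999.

118.52 g/mol

First, the molecular formula is C4H3ClO2 (counting implicit H from valence).
  C: 4 × 12.011 = 48.044
  Cl: 1 × 35.450 = 35.450
  H: 3 × 1.008 = 3.024
  O: 2 × 15.999 = 31.998
Sum: 4×12.011 + 1×35.450 + 3×1.008 + 2×15.999 = 118.516 → 118.52 g/mol.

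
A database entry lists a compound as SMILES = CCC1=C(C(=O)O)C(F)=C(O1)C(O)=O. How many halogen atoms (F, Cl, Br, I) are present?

Halogen atoms appear at heavy-atom position 9 (1×F).
Other groups present: 2 carboxylic acid.
Halogen count: 1.

1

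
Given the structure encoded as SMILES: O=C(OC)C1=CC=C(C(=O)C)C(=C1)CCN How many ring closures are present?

1

In SMILES, each pair of matching ring-closure digits denotes one ring-closing bond; the number of such bonds equals the number of independent rings.
Ring-closure bonds here: 1.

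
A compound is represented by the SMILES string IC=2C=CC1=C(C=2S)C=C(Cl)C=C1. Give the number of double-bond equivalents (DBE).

Degree of unsaturation = (number of rings) + (number of π bonds).
Ring closures in the SMILES: 2.
π bonds: 5 double bonds (each 1 DoU) → 5 DoU from unsaturation.
Total DoU = 2 + 5 = 7.

7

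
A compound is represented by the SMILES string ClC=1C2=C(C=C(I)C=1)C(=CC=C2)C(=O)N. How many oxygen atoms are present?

1

Scan the SMILES for O atoms (remember two-letter symbols like Cl and Br are single atoms).
Oxygen count: 1.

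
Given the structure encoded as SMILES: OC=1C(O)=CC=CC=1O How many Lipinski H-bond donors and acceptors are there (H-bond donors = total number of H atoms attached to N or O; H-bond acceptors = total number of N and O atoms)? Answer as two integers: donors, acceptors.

3, 3

Donors: find every N or O and count the H atoms it carries.
  atom 1 (O): bond orders sum to 1 → 1 H
  atom 4 (O): bond orders sum to 1 → 1 H
  atom 9 (O): bond orders sum to 1 → 1 H
Lipinski HBD = 3.
Acceptors: N atoms = 0, O atoms = 3 → HBA = 3.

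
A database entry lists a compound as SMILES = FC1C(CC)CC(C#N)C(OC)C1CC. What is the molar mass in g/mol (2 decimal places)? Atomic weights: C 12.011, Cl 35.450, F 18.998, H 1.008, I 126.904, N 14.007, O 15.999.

First, the molecular formula is C12H20FNO (counting implicit H from valence).
  C: 12 × 12.011 = 144.132
  F: 1 × 18.998 = 18.998
  H: 20 × 1.008 = 20.160
  N: 1 × 14.007 = 14.007
  O: 1 × 15.999 = 15.999
Sum: 12×12.011 + 1×18.998 + 20×1.008 + 1×14.007 + 1×15.999 = 213.296 → 213.30 g/mol.

213.30 g/mol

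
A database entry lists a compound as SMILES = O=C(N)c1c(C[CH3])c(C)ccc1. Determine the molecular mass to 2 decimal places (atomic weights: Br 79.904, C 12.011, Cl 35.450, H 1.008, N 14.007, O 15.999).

163.22 g/mol

First, the molecular formula is C10H13NO (counting implicit H from valence).
  C: 10 × 12.011 = 120.110
  H: 13 × 1.008 = 13.104
  N: 1 × 14.007 = 14.007
  O: 1 × 15.999 = 15.999
Sum: 10×12.011 + 13×1.008 + 1×14.007 + 1×15.999 = 163.220 → 163.22 g/mol.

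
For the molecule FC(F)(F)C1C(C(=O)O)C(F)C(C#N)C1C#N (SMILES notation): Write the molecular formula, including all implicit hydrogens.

C9H6F4N2O2

Walk through each heavy atom and fill implicit hydrogens from standard valence (C 4, N 3, O 2, S 2, halogen 1):
  atom 1: F (halogen, monovalent) → 0 H
  atom 2: C, bond orders sum to 4 (valence 4) → 0 H
  atom 3: F (halogen, monovalent) → 0 H
  atom 4: F (halogen, monovalent) → 0 H
  atom 5: C, bond orders sum to 3 (valence 4) → 1 H
  atom 6: C, bond orders sum to 3 (valence 4) → 1 H
  atom 7: C, bond orders sum to 4 (valence 4) → 0 H
  atom 8: O, bond orders sum to 2 (valence 2) → 0 H
  atom 9: O, bond orders sum to 1 (valence 2) → 1 H
  atom 10: C, bond orders sum to 3 (valence 4) → 1 H
  atom 11: F (halogen, monovalent) → 0 H
  atom 12: C, bond orders sum to 3 (valence 4) → 1 H
  atom 13: C, bond orders sum to 4 (valence 4) → 0 H
  atom 14: N, bond orders sum to 3 (valence 3) → 0 H
  atom 15: C, bond orders sum to 3 (valence 4) → 1 H
  atom 16: C, bond orders sum to 4 (valence 4) → 0 H
  atom 17: N, bond orders sum to 3 (valence 3) → 0 H
Totals → C:9, H:6, F:4, N:2, O:2.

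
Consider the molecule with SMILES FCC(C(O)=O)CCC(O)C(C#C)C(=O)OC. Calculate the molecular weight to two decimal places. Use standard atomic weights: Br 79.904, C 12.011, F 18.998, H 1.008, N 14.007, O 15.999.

246.23 g/mol

First, the molecular formula is C11H15FO5 (counting implicit H from valence).
  C: 11 × 12.011 = 132.121
  F: 1 × 18.998 = 18.998
  H: 15 × 1.008 = 15.120
  O: 5 × 15.999 = 79.995
Sum: 11×12.011 + 1×18.998 + 15×1.008 + 5×15.999 = 246.234 → 246.23 g/mol.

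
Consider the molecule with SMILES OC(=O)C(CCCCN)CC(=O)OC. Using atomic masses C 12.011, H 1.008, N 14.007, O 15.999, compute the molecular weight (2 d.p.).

First, the molecular formula is C9H17NO4 (counting implicit H from valence).
  C: 9 × 12.011 = 108.099
  H: 17 × 1.008 = 17.136
  N: 1 × 14.007 = 14.007
  O: 4 × 15.999 = 63.996
Sum: 9×12.011 + 17×1.008 + 1×14.007 + 4×15.999 = 203.238 → 203.24 g/mol.

203.24 g/mol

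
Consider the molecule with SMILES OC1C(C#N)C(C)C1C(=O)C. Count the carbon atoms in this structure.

Count every carbon token in the SMILES (each C, including those in ring-closure positions and inside branches).
Carbon count: 8.

8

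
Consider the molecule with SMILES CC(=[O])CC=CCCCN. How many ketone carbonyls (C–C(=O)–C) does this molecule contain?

The ketone motif appears at heavy-atom position 2 in the SMILES.
Other groups present: 1 alkene, 1 primary amine.
Ketone count: 1.

1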